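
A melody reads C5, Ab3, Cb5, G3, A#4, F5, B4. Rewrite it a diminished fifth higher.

C5 -> Gb5
Ab3 -> Ebb4
Cb5 -> Gbb5
G3 -> Db4
A#4 -> E5
F5 -> Cb6
B4 -> F5

Gb5 Ebb4 Gbb5 Db4 E5 Cb6 F5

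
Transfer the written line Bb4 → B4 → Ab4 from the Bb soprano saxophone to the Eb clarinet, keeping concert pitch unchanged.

F4 F#4 Eb4

First find concert pitch: the Bb soprano saxophone sounds a major second below written, so Bb4 B4 Ab4 sounds Ab4 A4 Gb4.
Then write for Eb clarinet: it sounds a minor third above written, so the part must be a minor third below concert.
Ab4 → F4
A4 → F#4
Gb4 → Eb4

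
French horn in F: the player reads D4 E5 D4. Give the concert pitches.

G3 A4 G3

The French horn in F sounds a perfect fifth below written, so transpose each written note down a perfect fifth.
D4 to G3
E5 to A4
D4 to G3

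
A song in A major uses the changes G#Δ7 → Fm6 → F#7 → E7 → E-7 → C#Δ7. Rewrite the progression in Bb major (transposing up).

A major up to Bb major is a minor second; each chord root moves by that interval while the quality stays the same.
G#Δ7: root G# up a minor second → A, giving AΔ7.
Fm6: root F up a minor second → Gb, giving Gbm6.
F#7: root F# up a minor second → G, giving G7.
E7: root E up a minor second → F, giving F7.
E-7: root E up a minor second → F, giving F-7.
C#Δ7: root C# up a minor second → D, giving DΔ7.

AΔ7 Gbm6 G7 F7 F-7 DΔ7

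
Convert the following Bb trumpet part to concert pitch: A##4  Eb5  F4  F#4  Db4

G##4 Db5 Eb4 E4 Cb4

The Bb trumpet sounds a major second below written, so transpose each written note down a major second.
A##4 becomes G##4
Eb5 becomes Db5
F4 becomes Eb4
F#4 becomes E4
Db4 becomes Cb4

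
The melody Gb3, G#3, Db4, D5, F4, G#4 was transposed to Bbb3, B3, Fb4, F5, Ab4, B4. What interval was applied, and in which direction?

Take the first pair: Gb3 → Bbb3. G to B spans 3 letter names, so the interval is some kind of third.
Gb3 to Bbb3 is 3 semitones, which makes it a minor third; the second version is higher, so the direction is up.
Checking another pair — G#4 → B4 — gives the same interval.

up a minor third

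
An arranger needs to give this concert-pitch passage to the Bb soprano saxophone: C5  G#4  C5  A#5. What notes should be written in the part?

D5 A#4 D5 B#5

The Bb soprano saxophone sounds a major second below written, so the written part must be a major second above concert — transpose each note up.
C5 -> D5
G#4 -> A#4
C5 -> D5
A#5 -> B#5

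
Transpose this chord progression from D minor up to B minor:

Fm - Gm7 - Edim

Dm Em7 C#dim

D minor up to B minor is a major sixth; each chord root moves by that interval while the quality stays the same.
Fm: root F up a major sixth → D, giving Dm.
Gm7: root G up a major sixth → E, giving Em7.
Edim: root E up a major sixth → C#, giving C#dim.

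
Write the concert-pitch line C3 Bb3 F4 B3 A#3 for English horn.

G3 F4 C5 F#4 E#4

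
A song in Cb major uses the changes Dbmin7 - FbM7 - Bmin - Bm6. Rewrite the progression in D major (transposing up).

Cb major up to D major is an augmented second; each chord root moves by that interval while the quality stays the same.
Dbmin7: root Db up an augmented second → E, giving Emin7.
FbM7: root Fb up an augmented second → G, giving GM7.
Bmin: root B up an augmented second → C##, giving C##min.
Bm6: root B up an augmented second → C##, giving C##m6.

Emin7 GM7 C##min C##m6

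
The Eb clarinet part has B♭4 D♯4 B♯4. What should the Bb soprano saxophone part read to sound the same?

Eb5 G#4 E#5

First find concert pitch: the Eb clarinet sounds a minor third above written, so B♭4 D♯4 B♯4 sounds Db5 F#4 D#5.
Then write for Bb soprano saxophone: it sounds a major second below written, so the part must be a major second above concert.
Db5 → Eb5
F#4 → G#4
D#5 → E#5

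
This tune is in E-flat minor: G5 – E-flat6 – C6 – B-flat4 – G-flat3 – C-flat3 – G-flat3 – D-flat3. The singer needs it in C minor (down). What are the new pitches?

E-flat minor to C minor down is a minor third, so every note moves down by that interval.
G5 -> E5
Eb6 -> C6
C6 -> A5
Bb4 -> G4
Gb3 -> Eb3
Cb3 -> Ab2
Gb3 -> Eb3
Db3 -> Bb2

E5 C6 A5 G4 Eb3 Ab2 Eb3 Bb2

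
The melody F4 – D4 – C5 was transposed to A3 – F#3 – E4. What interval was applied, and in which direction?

From F4 to A3 is 6 letter names — a sixth of some quality.
A3 to F4 is 8 semitones, which makes it a minor sixth; the second version is lower, so the direction is down.
Checking another pair — C5 → E4 — gives the same interval.

down a minor sixth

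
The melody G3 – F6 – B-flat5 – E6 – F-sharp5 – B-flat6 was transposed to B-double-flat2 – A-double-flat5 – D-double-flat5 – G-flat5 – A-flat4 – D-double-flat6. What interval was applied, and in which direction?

down an augmented sixth

Take the first pair: G3 → Bbb2. G to B spans 6 letter names, so the interval is some kind of sixth.
Bbb2 to G3 is 10 semitones, which makes it an augmented sixth; the second version is lower, so the direction is down.
Checking another pair — Bb6 → Dbb6 — gives the same interval.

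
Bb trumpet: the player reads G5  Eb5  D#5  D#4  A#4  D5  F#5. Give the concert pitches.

F5 Db5 C#5 C#4 G#4 C5 E5

The Bb trumpet sounds a major second below written, so transpose each written note down a major second.
G5 to F5
Eb5 to Db5
D#5 to C#5
D#4 to C#4
A#4 to G#4
D5 to C5
F#5 to E5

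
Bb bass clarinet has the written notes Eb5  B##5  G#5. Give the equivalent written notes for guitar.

First find concert pitch: the Bb bass clarinet sounds a major ninth below written, so Eb5 B##5 G#5 sounds Db4 A##4 F#4.
Then write for guitar: it sounds a perfect octave below written, so the part must be a perfect octave above concert.
Db4 → Db5
A##4 → A##5
F#4 → F#5

Db5 A##5 F#5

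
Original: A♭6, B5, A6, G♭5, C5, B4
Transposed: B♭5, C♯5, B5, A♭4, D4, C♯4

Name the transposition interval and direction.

down a minor seventh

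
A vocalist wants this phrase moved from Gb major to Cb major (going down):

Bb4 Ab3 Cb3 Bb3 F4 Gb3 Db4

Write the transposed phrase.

Eb4 Db3 Fb2 Eb3 Bb3 Cb3 Gb3

Gb major to Cb major down is a perfect fifth, so every note moves down by that interval.
Bb4 gives Eb4
Ab3 gives Db3
Cb3 gives Fb2
Bb3 gives Eb3
F4 gives Bb3
Gb3 gives Cb3
Db4 gives Gb3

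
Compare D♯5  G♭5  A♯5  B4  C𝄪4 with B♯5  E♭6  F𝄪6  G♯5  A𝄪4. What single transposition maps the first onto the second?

Take the first pair: D#5 → B#5. D to B spans 6 letter names, so the interval is some kind of sixth.
D#5 to B#5 is 9 semitones, which makes it a major sixth; the second version is higher, so the direction is up.
Checking another pair — C##4 → A##4 — gives the same interval.

up a major sixth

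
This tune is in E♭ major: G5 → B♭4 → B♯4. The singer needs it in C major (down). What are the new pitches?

E5 G4 G##4

E♭ major to C major down is a minor third, so every note moves down by that interval.
G5 gives E5
Bb4 gives G4
B#4 gives G##4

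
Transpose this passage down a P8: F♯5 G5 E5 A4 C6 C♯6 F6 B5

F#4 G4 E4 A3 C5 C#5 F5 B4

A perfect octave down from F#5 gives F#4.
A perfect octave down from G5 gives G4.
E5: an octave down reaches E, and 12 semitones makes it E4.
A4: an octave down reaches A, and 12 semitones makes it A3.
C6: an octave down reaches C, and 12 semitones makes it C5.
C#6: an octave down reaches C, and 12 semitones makes it C#5.
F6: an octave down reaches F, and 12 semitones makes it F5.
B5 down a perfect octave is B4.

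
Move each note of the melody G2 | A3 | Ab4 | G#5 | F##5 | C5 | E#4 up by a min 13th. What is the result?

Eb4 F5 Fb6 E7 D#7 Ab6 C#6

G2 becomes Eb4
A3 becomes F5
Ab4 becomes Fb6
G#5 becomes E7
F##5 becomes D#7
C5 becomes Ab6
E#4 becomes C#6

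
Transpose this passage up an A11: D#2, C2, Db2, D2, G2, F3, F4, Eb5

D#2 → G##3
C2 → F#3
Db2 → G3
D2 → G#3
G2 → C#4
F3 → B4
F4 → B5
Eb5 → A6

G##3 F#3 G3 G#3 C#4 B4 B5 A6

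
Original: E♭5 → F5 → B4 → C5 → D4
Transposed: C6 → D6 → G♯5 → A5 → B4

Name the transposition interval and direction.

Take the first pair: Eb5 → C6. E to C spans 6 letter names, so the interval is some kind of sixth.
Eb5 to C6 is 9 semitones, which makes it a major sixth; the second version is higher, so the direction is up.
Checking another pair — D4 → B4 — gives the same interval.

up a major sixth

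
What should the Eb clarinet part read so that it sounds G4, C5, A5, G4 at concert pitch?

Written C4 sounds as Eb4 on the Eb clarinet, so concert pitches are written a minor third down.
G4 gives E4
C5 gives A4
A5 gives F#5
G4 gives E4

E4 A4 F#5 E4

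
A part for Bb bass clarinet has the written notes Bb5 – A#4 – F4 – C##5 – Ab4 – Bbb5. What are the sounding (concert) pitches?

Written C4 on the Bb bass clarinet sounds as Bb2, a major ninth lower; apply that shift to every note.
Bb5 -> Ab4
A#4 -> G#3
F4 -> Eb3
C##5 -> B#3
Ab4 -> Gb3
Bbb5 -> Abb4

Ab4 G#3 Eb3 B#3 Gb3 Abb4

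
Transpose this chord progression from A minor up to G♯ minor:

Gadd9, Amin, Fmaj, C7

A minor up to G♯ minor is a major seventh; each chord root moves by that interval while the quality stays the same.
Gadd9: root G up a major seventh → F#, giving F#add9.
Amin: root A up a major seventh → G#, giving G#min.
Fmaj: root F up a major seventh → E, giving Emaj.
C7: root C up a major seventh → B, giving B7.

F#add9 G#min Emaj B7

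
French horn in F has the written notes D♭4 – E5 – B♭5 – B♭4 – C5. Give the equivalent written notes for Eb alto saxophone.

Eb4 F#5 C6 C5 D5

First find concert pitch: the French horn in F sounds a perfect fifth below written, so D♭4 E5 B♭5 B♭4 C5 sounds Gb3 A4 Eb5 Eb4 F4.
Then write for Eb alto saxophone: it sounds a major sixth below written, so the part must be a major sixth above concert.
Gb3 → Eb4
A4 → F#5
Eb5 → C6
Eb4 → C5
F4 → D5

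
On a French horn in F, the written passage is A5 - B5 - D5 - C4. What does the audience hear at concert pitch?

D5 E5 G4 F3

The French horn in F sounds a perfect fifth below written, so transpose each written note down a perfect fifth.
A5 to D5
B5 to E5
D5 to G4
C4 to F3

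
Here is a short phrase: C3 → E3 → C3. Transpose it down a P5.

F2 A2 F2

C3 down a perfect fifth is F2.
E3: a fifth down reaches A, and 7 semitones makes it A2.
C3 down a perfect fifth is F2.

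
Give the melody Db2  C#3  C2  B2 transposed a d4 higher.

Db2 gives Gbb2
C#3 gives F3
C2 gives Fb2
B2 gives Eb3

Gbb2 F3 Fb2 Eb3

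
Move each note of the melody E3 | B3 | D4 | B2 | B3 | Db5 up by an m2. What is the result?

E3: a second up reaches F, and 1 semitone makes it F3.
B3: a second up reaches C, and 1 semitone makes it C4.
D4: a second up reaches E, and 1 semitone makes it Eb4.
B2 up a minor second is C3.
B3: a second up reaches C, and 1 semitone makes it C4.
A minor second up from Db5 gives Ebb5.

F3 C4 Eb4 C3 C4 Ebb5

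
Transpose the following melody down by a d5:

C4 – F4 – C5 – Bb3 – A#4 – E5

F#3 B3 F#4 E3 D##4 A#4

C4 down a diminished fifth is F#3.
F4: a fifth down reaches B, and 6 semitones makes it B3.
A diminished fifth down from C5 gives F#4.
Bb3: a fifth down reaches E, and 6 semitones makes it E3.
A#4: a fifth down reaches D, and 6 semitones makes it D##4.
A diminished fifth down from E5 gives A#4.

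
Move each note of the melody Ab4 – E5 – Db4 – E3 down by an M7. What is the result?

Ab4 to Bbb3
E5 to F4
Db4 to Ebb3
E3 to F2

Bbb3 F4 Ebb3 F2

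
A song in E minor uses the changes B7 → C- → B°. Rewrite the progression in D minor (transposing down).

A7 Bb- A°

E minor down to D minor is a major second; each chord root moves by that interval while the quality stays the same.
B7: root B down a major second → A, giving A7.
C-: root C down a major second → Bb, giving Bb-.
B°: root B down a major second → A, giving A°.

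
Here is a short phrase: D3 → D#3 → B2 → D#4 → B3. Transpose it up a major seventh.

D3 -> C#4
D#3 -> C##4
B2 -> A#3
D#4 -> C##5
B3 -> A#4

C#4 C##4 A#3 C##5 A#4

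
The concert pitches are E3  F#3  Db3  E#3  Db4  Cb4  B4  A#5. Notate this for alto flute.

A3 B3 Gb3 A#3 Gb4 Fb4 E5 D#6

Written C4 sounds as G3 on the alto flute, so concert pitches are written a perfect fourth up.
E3 gives A3
F#3 gives B3
Db3 gives Gb3
E#3 gives A#3
Db4 gives Gb4
Cb4 gives Fb4
B4 gives E5
A#5 gives D#6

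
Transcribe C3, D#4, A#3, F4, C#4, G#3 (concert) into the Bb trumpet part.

D3 E#4 B#3 G4 D#4 A#3

The Bb trumpet sounds a major second below written, so the written part must be a major second above concert — transpose each note up.
C3 → D3
D#4 → E#4
A#3 → B#3
F4 → G4
C#4 → D#4
G#3 → A#3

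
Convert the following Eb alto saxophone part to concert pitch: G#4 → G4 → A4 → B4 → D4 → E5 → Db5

The Eb alto saxophone sounds a major sixth below written, so transpose each written note down a major sixth.
G#4 gives B3
G4 gives Bb3
A4 gives C4
B4 gives D4
D4 gives F3
E5 gives G4
Db5 gives Fb4

B3 Bb3 C4 D4 F3 G4 Fb4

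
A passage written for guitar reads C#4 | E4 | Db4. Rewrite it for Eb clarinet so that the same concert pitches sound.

First find concert pitch: the guitar sounds a perfect octave below written, so C#4 E4 Db4 sounds C#3 E3 Db3.
Then write for Eb clarinet: it sounds a minor third above written, so the part must be a minor third below concert.
C#3 → A#2
E3 → C#3
Db3 → Bb2

A#2 C#3 Bb2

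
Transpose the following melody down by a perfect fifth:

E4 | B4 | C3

A3 E4 F2

E4 → A3
B4 → E4
C3 → F2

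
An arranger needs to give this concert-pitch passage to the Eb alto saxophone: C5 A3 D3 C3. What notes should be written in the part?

A5 F#4 B3 A3

The Eb alto saxophone sounds a major sixth below written, so the written part must be a major sixth above concert — transpose each note up.
C5 -> A5
A3 -> F#4
D3 -> B3
C3 -> A3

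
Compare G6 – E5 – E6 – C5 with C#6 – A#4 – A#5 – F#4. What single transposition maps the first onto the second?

down a diminished fifth

From G6 to C#6 is 5 letter names — a fifth of some quality.
C#6 to G6 is 6 semitones, which makes it a diminished fifth; the second version is lower, so the direction is down.
Checking another pair — C5 → F#4 — gives the same interval.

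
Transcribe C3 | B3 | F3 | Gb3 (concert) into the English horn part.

The English horn sounds a perfect fifth below written, so the written part must be a perfect fifth above concert — transpose each note up.
C3 → G3
B3 → F#4
F3 → C4
Gb3 → Db4

G3 F#4 C4 Db4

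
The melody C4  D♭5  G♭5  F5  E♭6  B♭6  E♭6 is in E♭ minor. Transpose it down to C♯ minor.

E♭ minor to C♯ minor down is a diminished third, so every note moves down by that interval.
C4 -> A#3
Db5 -> B4
Gb5 -> E5
F5 -> D#5
Eb6 -> C#6
Bb6 -> G#6
Eb6 -> C#6

A#3 B4 E5 D#5 C#6 G#6 C#6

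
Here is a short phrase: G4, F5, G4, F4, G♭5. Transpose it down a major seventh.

A major seventh down from G4 gives Ab3.
F5 down a major seventh is Gb4.
G4 down a major seventh is Ab3.
F4: a seventh down reaches G, and 11 semitones makes it Gb3.
Gb5: a seventh down reaches A, and 11 semitones makes it Abb4.

Ab3 Gb4 Ab3 Gb3 Abb4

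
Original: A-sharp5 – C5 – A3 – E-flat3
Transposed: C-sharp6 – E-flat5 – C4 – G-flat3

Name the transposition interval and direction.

up a minor third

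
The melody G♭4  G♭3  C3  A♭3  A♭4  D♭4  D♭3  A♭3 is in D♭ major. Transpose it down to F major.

From D♭ down to F is a minor sixth; apply that to each pitch.
Gb4 → Bb3
Gb3 → Bb2
C3 → E2
Ab3 → C3
Ab4 → C4
Db4 → F3
Db3 → F2
Ab3 → C3

Bb3 Bb2 E2 C3 C4 F3 F2 C3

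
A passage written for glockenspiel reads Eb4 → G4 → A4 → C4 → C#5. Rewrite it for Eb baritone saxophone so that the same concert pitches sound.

First find concert pitch: the glockenspiel sounds a perfect fifteenth above written, so Eb4 G4 A4 C4 C#5 sounds Eb6 G6 A6 C6 C#7.
Then write for Eb baritone saxophone: it sounds a major thirteenth below written, so the part must be a major thirteenth above concert.
Eb6 → C8
G6 → E8
A6 → F#8
C6 → A7
C#7 → A#8

C8 E8 F#8 A7 A#8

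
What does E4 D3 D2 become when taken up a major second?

E4 up a major second is F#4.
D3: a second up reaches E, and 2 semitones makes it E3.
A major second up from D2 gives E2.

F#4 E3 E2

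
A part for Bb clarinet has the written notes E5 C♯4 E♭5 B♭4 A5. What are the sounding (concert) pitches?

The Bb clarinet sounds a major second below written, so transpose each written note down a major second.
E5 to D5
C#4 to B3
Eb5 to Db5
Bb4 to Ab4
A5 to G5

D5 B3 Db5 Ab4 G5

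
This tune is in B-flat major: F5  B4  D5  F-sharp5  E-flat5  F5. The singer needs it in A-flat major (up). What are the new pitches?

From B-flat up to A-flat is a minor seventh; apply that to each pitch.
F5 becomes Eb6
B4 becomes A5
D5 becomes C6
F#5 becomes E6
Eb5 becomes Db6
F5 becomes Eb6

Eb6 A5 C6 E6 Db6 Eb6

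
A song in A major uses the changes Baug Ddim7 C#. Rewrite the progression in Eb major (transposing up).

Faug Abdim7 G

A major up to Eb major is a diminished fifth; each chord root moves by that interval while the quality stays the same.
Baug: root B up a diminished fifth → F, giving Faug.
Ddim7: root D up a diminished fifth → Ab, giving Abdim7.
C#: root C# up a diminished fifth → G, giving G.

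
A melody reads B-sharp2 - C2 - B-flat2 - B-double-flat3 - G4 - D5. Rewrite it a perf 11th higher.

B#2 → E#4
C2 → F3
Bb2 → Eb4
Bbb3 → Ebb5
G4 → C6
D5 → G6

E#4 F3 Eb4 Ebb5 C6 G6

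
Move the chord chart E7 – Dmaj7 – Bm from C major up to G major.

C major up to G major is a perfect fifth; each chord root moves by that interval while the quality stays the same.
E7: root E up a perfect fifth → B, giving B7.
Dmaj7: root D up a perfect fifth → A, giving Amaj7.
Bm: root B up a perfect fifth → F#, giving F#m.

B7 Amaj7 F#m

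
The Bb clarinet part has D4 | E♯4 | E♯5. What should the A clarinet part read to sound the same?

Eb4 F#4 F#5

First find concert pitch: the Bb clarinet sounds a major second below written, so D4 E♯4 E♯5 sounds C4 D#4 D#5.
Then write for A clarinet: it sounds a minor third below written, so the part must be a minor third above concert.
C4 → Eb4
D#4 → F#4
D#5 → F#5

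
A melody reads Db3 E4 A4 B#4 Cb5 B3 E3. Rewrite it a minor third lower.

Db3 gives Bb2
E4 gives C#4
A4 gives F#4
B#4 gives G##4
Cb5 gives Ab4
B3 gives G#3
E3 gives C#3

Bb2 C#4 F#4 G##4 Ab4 G#3 C#3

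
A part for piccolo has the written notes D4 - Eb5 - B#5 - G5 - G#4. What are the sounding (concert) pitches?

D5 Eb6 B#6 G6 G#5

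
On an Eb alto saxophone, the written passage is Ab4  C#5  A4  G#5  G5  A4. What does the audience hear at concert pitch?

Cb4 E4 C4 B4 Bb4 C4

The Eb alto saxophone sounds a major sixth below written, so transpose each written note down a major sixth.
Ab4 → Cb4
C#5 → E4
A4 → C4
G#5 → B4
G5 → Bb4
A4 → C4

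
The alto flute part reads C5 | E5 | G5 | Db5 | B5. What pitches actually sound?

G4 B4 D5 Ab4 F#5

The alto flute sounds a perfect fourth below written, so transpose each written note down a perfect fourth.
C5 becomes G4
E5 becomes B4
G5 becomes D5
Db5 becomes Ab4
B5 becomes F#5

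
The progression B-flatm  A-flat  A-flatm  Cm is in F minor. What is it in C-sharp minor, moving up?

F minor up to C-sharp minor is an augmented fifth; each chord root moves by that interval while the quality stays the same.
B-flatm: root B-flat up an augmented fifth → F#, giving F#m.
A-flat: root A-flat up an augmented fifth → E, giving E.
A-flatm: root A-flat up an augmented fifth → E, giving Em.
Cm: root C up an augmented fifth → G#, giving G#m.

F#m E Em G#m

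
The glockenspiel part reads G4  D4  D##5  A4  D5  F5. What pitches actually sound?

Written C4 on the glockenspiel sounds as C6, a perfect fifteenth higher; apply that shift to every note.
G4 becomes G6
D4 becomes D6
D##5 becomes D##7
A4 becomes A6
D5 becomes D7
F5 becomes F7

G6 D6 D##7 A6 D7 F7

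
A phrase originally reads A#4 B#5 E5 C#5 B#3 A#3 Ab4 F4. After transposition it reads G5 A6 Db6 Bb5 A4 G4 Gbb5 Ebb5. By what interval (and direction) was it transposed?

up a diminished seventh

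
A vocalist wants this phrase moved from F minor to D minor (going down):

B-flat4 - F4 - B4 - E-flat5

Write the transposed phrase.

From F down to D is a minor third; apply that to each pitch.
Bb4 to G4
F4 to D4
B4 to G#4
Eb5 to C5

G4 D4 G#4 C5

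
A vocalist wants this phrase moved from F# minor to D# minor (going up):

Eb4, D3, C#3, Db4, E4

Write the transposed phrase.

F# minor to D# minor up is a major sixth, so every note moves up by that interval.
Eb4 → C5
D3 → B3
C#3 → A#3
Db4 → Bb4
E4 → C#5

C5 B3 A#3 Bb4 C#5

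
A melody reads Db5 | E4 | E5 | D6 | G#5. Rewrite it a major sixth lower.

Fb4 G3 G4 F5 B4

Db5 down a major sixth is Fb4.
A major sixth down from E4 gives G3.
E5 down a major sixth is G4.
D6 down a major sixth is F5.
A major sixth down from G#5 gives B4.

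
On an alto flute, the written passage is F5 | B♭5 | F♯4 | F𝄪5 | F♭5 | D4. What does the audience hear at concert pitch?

C5 F5 C#4 C##5 Cb5 A3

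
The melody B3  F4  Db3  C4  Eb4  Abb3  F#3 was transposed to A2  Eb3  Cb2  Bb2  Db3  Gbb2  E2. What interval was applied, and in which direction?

From B3 to A2 is 9 letter names — a ninth of some quality.
A2 to B3 is 14 semitones, which makes it a major ninth; the second version is lower, so the direction is down.
Checking another pair — F#3 → E2 — gives the same interval.

down a major ninth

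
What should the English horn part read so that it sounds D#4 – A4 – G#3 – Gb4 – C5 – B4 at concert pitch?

A#4 E5 D#4 Db5 G5 F#5

Written C4 sounds as F3 on the English horn, so concert pitches are written a perfect fifth up.
D#4 gives A#4
A4 gives E5
G#3 gives D#4
Gb4 gives Db5
C5 gives G5
B4 gives F#5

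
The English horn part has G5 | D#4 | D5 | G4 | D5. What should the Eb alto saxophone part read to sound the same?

A5 E#4 E5 A4 E5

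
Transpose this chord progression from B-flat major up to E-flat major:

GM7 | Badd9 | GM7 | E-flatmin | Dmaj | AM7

B-flat major up to E-flat major is a perfect fourth; each chord root moves by that interval while the quality stays the same.
GM7: root G up a perfect fourth → C, giving CM7.
Badd9: root B up a perfect fourth → E, giving Eadd9.
GM7: root G up a perfect fourth → C, giving CM7.
E-flatmin: root E-flat up a perfect fourth → Ab, giving Abmin.
Dmaj: root D up a perfect fourth → G, giving Gmaj.
AM7: root A up a perfect fourth → D, giving DM7.

CM7 Eadd9 CM7 Abmin Gmaj DM7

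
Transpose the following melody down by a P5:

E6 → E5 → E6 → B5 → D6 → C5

E6 to A5
E5 to A4
E6 to A5
B5 to E5
D6 to G5
C5 to F4

A5 A4 A5 E5 G5 F4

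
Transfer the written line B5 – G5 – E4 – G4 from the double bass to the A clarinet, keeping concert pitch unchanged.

D5 Bb4 G3 Bb3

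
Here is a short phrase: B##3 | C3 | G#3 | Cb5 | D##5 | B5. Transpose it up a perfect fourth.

E##4 F3 C#4 Fb5 G##5 E6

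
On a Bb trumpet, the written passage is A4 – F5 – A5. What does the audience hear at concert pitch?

G4 Eb5 G5

Written C4 on the Bb trumpet sounds as Bb3, a major second lower; apply that shift to every note.
A4 gives G4
F5 gives Eb5
A5 gives G5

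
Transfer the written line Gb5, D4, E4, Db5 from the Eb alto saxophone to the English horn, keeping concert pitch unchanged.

Fb5 C4 D4 Cb5

First find concert pitch: the Eb alto saxophone sounds a major sixth below written, so Gb5 D4 E4 Db5 sounds Bbb4 F3 G3 Fb4.
Then write for English horn: it sounds a perfect fifth below written, so the part must be a perfect fifth above concert.
Bbb4 → Fb5
F3 → C4
G3 → D4
Fb4 → Cb5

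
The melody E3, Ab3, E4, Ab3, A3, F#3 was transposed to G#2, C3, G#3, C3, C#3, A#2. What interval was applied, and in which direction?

down a minor sixth

From E3 to G#2 is 6 letter names — a sixth of some quality.
G#2 to E3 is 8 semitones, which makes it a minor sixth; the second version is lower, so the direction is down.
Checking another pair — F#3 → A#2 — gives the same interval.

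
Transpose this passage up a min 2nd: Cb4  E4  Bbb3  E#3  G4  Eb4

Cb4 becomes Dbb4
E4 becomes F4
Bbb3 becomes Cbb4
E#3 becomes F#3
G4 becomes Ab4
Eb4 becomes Fb4

Dbb4 F4 Cbb4 F#3 Ab4 Fb4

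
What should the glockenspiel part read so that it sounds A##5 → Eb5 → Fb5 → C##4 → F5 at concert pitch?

Written C4 sounds as C6 on the glockenspiel, so concert pitches are written a perfect fifteenth down.
A##5 to A##3
Eb5 to Eb3
Fb5 to Fb3
C##4 to C##2
F5 to F3

A##3 Eb3 Fb3 C##2 F3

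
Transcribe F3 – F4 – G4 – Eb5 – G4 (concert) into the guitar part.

Written C4 sounds as C3 on the guitar, so concert pitches are written a perfect octave up.
F3 -> F4
F4 -> F5
G4 -> G5
Eb5 -> Eb6
G4 -> G5

F4 F5 G5 Eb6 G5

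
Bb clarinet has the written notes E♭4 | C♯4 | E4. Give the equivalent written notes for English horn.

First find concert pitch: the Bb clarinet sounds a major second below written, so E♭4 C♯4 E4 sounds Db4 B3 D4.
Then write for English horn: it sounds a perfect fifth below written, so the part must be a perfect fifth above concert.
Db4 → Ab4
B3 → F#4
D4 → A4

Ab4 F#4 A4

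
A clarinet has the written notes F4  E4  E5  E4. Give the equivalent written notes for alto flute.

G4 F#4 F#5 F#4

First find concert pitch: the A clarinet sounds a minor third below written, so F4 E4 E5 E4 sounds D4 C#4 C#5 C#4.
Then write for alto flute: it sounds a perfect fourth below written, so the part must be a perfect fourth above concert.
D4 → G4
C#4 → F#4
C#5 → F#5
C#4 → F#4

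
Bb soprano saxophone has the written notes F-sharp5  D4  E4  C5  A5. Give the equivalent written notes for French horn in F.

B5 G4 A4 F5 D6

First find concert pitch: the Bb soprano saxophone sounds a major second below written, so F-sharp5 D4 E4 C5 A5 sounds E5 C4 D4 Bb4 G5.
Then write for French horn in F: it sounds a perfect fifth below written, so the part must be a perfect fifth above concert.
E5 → B5
C4 → G4
D4 → A4
Bb4 → F5
G5 → D6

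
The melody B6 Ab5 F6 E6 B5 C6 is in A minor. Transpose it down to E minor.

A minor to E minor down is a perfect fourth, so every note moves down by that interval.
B6 → F#6
Ab5 → Eb5
F6 → C6
E6 → B5
B5 → F#5
C6 → G5

F#6 Eb5 C6 B5 F#5 G5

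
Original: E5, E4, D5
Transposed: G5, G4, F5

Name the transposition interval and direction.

Take the first pair: E5 → G5. E to G spans 3 letter names, so the interval is some kind of third.
E5 to G5 is 3 semitones, which makes it a minor third; the second version is higher, so the direction is up.
Checking another pair — D5 → F5 — gives the same interval.

up a minor third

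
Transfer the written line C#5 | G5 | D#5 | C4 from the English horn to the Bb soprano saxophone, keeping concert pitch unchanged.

First find concert pitch: the English horn sounds a perfect fifth below written, so C#5 G5 D#5 C4 sounds F#4 C5 G#4 F3.
Then write for Bb soprano saxophone: it sounds a major second below written, so the part must be a major second above concert.
F#4 → G#4
C5 → D5
G#4 → A#4
F3 → G3

G#4 D5 A#4 G3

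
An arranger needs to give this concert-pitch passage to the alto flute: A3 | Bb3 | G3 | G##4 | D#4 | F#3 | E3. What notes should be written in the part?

Written C4 sounds as G3 on the alto flute, so concert pitches are written a perfect fourth up.
A3 -> D4
Bb3 -> Eb4
G3 -> C4
G##4 -> C##5
D#4 -> G#4
F#3 -> B3
E3 -> A3

D4 Eb4 C4 C##5 G#4 B3 A3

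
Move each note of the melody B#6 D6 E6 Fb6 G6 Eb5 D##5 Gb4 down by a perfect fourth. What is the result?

F##6 A5 B5 Cb6 D6 Bb4 A##4 Db4

B#6 to F##6
D6 to A5
E6 to B5
Fb6 to Cb6
G6 to D6
Eb5 to Bb4
D##5 to A##4
Gb4 to Db4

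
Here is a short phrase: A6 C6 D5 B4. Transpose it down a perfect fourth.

A6 -> E6
C6 -> G5
D5 -> A4
B4 -> F#4

E6 G5 A4 F#4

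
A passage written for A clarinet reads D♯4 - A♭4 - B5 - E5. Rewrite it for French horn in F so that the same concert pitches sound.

First find concert pitch: the A clarinet sounds a minor third below written, so D♯4 A♭4 B5 E5 sounds B#3 F4 G#5 C#5.
Then write for French horn in F: it sounds a perfect fifth below written, so the part must be a perfect fifth above concert.
B#3 → F##4
F4 → C5
G#5 → D#6
C#5 → G#5

F##4 C5 D#6 G#5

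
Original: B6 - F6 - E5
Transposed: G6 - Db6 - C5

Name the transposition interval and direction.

Take the first pair: B6 → G6. B to G spans 3 letter names, so the interval is some kind of third.
G6 to B6 is 4 semitones, which makes it a major third; the second version is lower, so the direction is down.
Checking another pair — E5 → C5 — gives the same interval.

down a major third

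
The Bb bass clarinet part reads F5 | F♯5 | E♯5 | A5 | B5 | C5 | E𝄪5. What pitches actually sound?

The Bb bass clarinet sounds a major ninth below written, so transpose each written note down a major ninth.
F5 gives Eb4
F#5 gives E4
E#5 gives D#4
A5 gives G4
B5 gives A4
C5 gives Bb3
E##5 gives D##4

Eb4 E4 D#4 G4 A4 Bb3 D##4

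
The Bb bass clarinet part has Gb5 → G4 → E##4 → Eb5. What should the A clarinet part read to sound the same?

Abb4 Ab3 F##3 Fb4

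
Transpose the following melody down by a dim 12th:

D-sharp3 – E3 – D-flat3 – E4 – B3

D#3 down a diminished twelfth is G##1.
E3: a twelfth down reaches A, and 18 semitones makes it A#1.
A diminished twelfth down from Db3 gives G1.
E4 down a diminished twelfth is A#2.
B3 down a diminished twelfth is E#2.

G##1 A#1 G1 A#2 E#2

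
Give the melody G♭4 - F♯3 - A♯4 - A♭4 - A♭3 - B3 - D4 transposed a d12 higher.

Dbb6 C5 E6 Ebb6 Ebb5 F5 Ab5

Gb4 gives Dbb6
F#3 gives C5
A#4 gives E6
Ab4 gives Ebb6
Ab3 gives Ebb5
B3 gives F5
D4 gives Ab5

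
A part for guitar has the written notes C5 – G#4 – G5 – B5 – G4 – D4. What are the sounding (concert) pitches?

Written C4 on the guitar sounds as C3, a perfect octave lower; apply that shift to every note.
C5 to C4
G#4 to G#3
G5 to G4
B5 to B4
G4 to G3
D4 to D3

C4 G#3 G4 B4 G3 D3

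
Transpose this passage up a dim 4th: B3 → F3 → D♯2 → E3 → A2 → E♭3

Eb4 Bbb3 G2 Ab3 Db3 Abb3

B3 gives Eb4
F3 gives Bbb3
D#2 gives G2
E3 gives Ab3
A2 gives Db3
Eb3 gives Abb3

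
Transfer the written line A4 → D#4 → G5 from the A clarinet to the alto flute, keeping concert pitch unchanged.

B4 E#4 A5

First find concert pitch: the A clarinet sounds a minor third below written, so A4 D#4 G5 sounds F#4 B#3 E5.
Then write for alto flute: it sounds a perfect fourth below written, so the part must be a perfect fourth above concert.
F#4 → B4
B#3 → E#4
E5 → A5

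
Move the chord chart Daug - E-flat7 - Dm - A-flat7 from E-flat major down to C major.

Baug C7 Bm F7

E-flat major down to C major is a minor third; each chord root moves by that interval while the quality stays the same.
Daug: root D down a minor third → B, giving Baug.
E-flat7: root E-flat down a minor third → C, giving C7.
Dm: root D down a minor third → B, giving Bm.
A-flat7: root A-flat down a minor third → F, giving F7.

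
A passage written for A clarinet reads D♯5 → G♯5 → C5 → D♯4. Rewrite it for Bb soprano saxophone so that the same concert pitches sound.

C##5 F##5 B4 C##4

First find concert pitch: the A clarinet sounds a minor third below written, so D♯5 G♯5 C5 D♯4 sounds B#4 E#5 A4 B#3.
Then write for Bb soprano saxophone: it sounds a major second below written, so the part must be a major second above concert.
B#4 → C##5
E#5 → F##5
A4 → B4
B#3 → C##4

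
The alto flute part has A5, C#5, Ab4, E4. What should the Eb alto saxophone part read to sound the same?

C#6 E#5 C5 G#4

First find concert pitch: the alto flute sounds a perfect fourth below written, so A5 C#5 Ab4 E4 sounds E5 G#4 Eb4 B3.
Then write for Eb alto saxophone: it sounds a major sixth below written, so the part must be a major sixth above concert.
E5 → C#6
G#4 → E#5
Eb4 → C5
B3 → G#4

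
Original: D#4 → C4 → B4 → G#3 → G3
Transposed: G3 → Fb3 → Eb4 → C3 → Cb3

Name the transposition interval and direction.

Take the first pair: D#4 → G3. D to G spans 5 letter names, so the interval is some kind of fifth.
G3 to D#4 is 8 semitones, which makes it an augmented fifth; the second version is lower, so the direction is down.
Checking another pair — G3 → Cb3 — gives the same interval.

down an augmented fifth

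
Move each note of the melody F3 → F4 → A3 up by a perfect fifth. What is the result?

C4 C5 E4

F3 -> C4
F4 -> C5
A3 -> E4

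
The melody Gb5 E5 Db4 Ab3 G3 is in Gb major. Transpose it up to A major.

From Gb up to A is an augmented second; apply that to each pitch.
Gb5 to A5
E5 to F##5
Db4 to E4
Ab3 to B3
G3 to A#3

A5 F##5 E4 B3 A#3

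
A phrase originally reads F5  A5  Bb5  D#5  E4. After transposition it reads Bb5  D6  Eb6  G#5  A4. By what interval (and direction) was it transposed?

Take the first pair: F5 → Bb5. F to B spans 4 letter names, so the interval is some kind of fourth.
F5 to Bb5 is 5 semitones, which makes it a perfect fourth; the second version is higher, so the direction is up.
Checking another pair — E4 → A4 — gives the same interval.

up a perfect fourth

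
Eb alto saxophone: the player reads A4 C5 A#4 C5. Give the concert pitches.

C4 Eb4 C#4 Eb4

The Eb alto saxophone sounds a major sixth below written, so transpose each written note down a major sixth.
A4 gives C4
C5 gives Eb4
A#4 gives C#4
C5 gives Eb4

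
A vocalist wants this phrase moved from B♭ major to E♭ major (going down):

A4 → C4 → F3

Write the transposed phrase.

D4 F3 Bb2

B♭ major to E♭ major down is a perfect fifth, so every note moves down by that interval.
A4 -> D4
C4 -> F3
F3 -> Bb2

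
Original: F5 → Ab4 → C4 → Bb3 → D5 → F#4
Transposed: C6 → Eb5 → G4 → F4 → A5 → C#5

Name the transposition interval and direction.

Take the first pair: F5 → C6. F to C spans 5 letter names, so the interval is some kind of fifth.
F5 to C6 is 7 semitones, which makes it a perfect fifth; the second version is higher, so the direction is up.
Checking another pair — F#4 → C#5 — gives the same interval.

up a perfect fifth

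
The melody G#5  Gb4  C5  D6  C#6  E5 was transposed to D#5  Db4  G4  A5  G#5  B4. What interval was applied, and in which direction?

Take the first pair: G#5 → D#5. G to D spans 4 letter names, so the interval is some kind of fourth.
D#5 to G#5 is 5 semitones, which makes it a perfect fourth; the second version is lower, so the direction is down.
Checking another pair — E5 → B4 — gives the same interval.

down a perfect fourth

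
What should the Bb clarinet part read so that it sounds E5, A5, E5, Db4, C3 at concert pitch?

The Bb clarinet sounds a major second below written, so the written part must be a major second above concert — transpose each note up.
E5 becomes F#5
A5 becomes B5
E5 becomes F#5
Db4 becomes Eb4
C3 becomes D3

F#5 B5 F#5 Eb4 D3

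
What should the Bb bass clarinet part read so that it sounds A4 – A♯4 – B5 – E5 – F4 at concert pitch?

B5 B#5 C#7 F#6 G5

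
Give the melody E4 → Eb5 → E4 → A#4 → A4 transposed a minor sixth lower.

G#3 G4 G#3 C##4 C#4

E4 down a minor sixth is G#3.
A minor sixth down from Eb5 gives G4.
E4 down a minor sixth is G#3.
A#4 down a minor sixth is C##4.
A4 down a minor sixth is C#4.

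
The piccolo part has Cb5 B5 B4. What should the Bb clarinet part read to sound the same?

First find concert pitch: the piccolo sounds a perfect octave above written, so Cb5 B5 B4 sounds Cb6 B6 B5.
Then write for Bb clarinet: it sounds a major second below written, so the part must be a major second above concert.
Cb6 → Db6
B6 → C#7
B5 → C#6

Db6 C#7 C#6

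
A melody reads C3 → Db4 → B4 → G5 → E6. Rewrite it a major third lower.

C3: a third down reaches A, and 4 semitones makes it Ab2.
A major third down from Db4 gives Bbb3.
B4 down a major third is G4.
G5 down a major third is Eb5.
A major third down from E6 gives C6.

Ab2 Bbb3 G4 Eb5 C6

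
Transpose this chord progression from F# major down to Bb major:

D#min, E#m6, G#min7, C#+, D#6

Gmin Am6 Cmin7 F+ G6

F# major down to Bb major is an augmented fifth; each chord root moves by that interval while the quality stays the same.
D#min: root D# down an augmented fifth → G, giving Gmin.
E#m6: root E# down an augmented fifth → A, giving Am6.
G#min7: root G# down an augmented fifth → C, giving Cmin7.
C#+: root C# down an augmented fifth → F, giving F+.
D#6: root D# down an augmented fifth → G, giving G6.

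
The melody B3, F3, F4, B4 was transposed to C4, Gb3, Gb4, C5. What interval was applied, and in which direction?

up a minor second

From B3 to C4 is 2 letter names — a second of some quality.
B3 to C4 is 1 semitone, which makes it a minor second; the second version is higher, so the direction is up.
Checking another pair — B4 → C5 — gives the same interval.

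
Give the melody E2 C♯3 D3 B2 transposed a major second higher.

F#2 D#3 E3 C#3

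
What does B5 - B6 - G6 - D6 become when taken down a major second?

A5 A6 F6 C6

B5 gives A5
B6 gives A6
G6 gives F6
D6 gives C6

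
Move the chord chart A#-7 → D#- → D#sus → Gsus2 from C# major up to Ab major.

C# major up to Ab major is a diminished sixth; each chord root moves by that interval while the quality stays the same.
A#-7: root A# up a diminished sixth → F, giving F-7.
D#-: root D# up a diminished sixth → Bb, giving Bb-.
D#sus: root D# up a diminished sixth → Bb, giving Bbsus.
Gsus2: root G up a diminished sixth → Ebb, giving Ebbsus2.

F-7 Bb- Bbsus Ebbsus2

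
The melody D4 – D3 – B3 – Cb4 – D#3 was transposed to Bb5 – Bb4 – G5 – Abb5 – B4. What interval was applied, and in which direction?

From D4 to Bb5 is 13 letter names — a thirteenth of some quality.
D4 to Bb5 is 20 semitones, which makes it a minor thirteenth; the second version is higher, so the direction is up.
Checking another pair — D#3 → B4 — gives the same interval.

up a minor thirteenth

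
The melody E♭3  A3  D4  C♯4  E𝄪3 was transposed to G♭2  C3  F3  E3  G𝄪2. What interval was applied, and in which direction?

down a major sixth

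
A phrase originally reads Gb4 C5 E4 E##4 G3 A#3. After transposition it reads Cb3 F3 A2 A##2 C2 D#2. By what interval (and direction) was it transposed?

down a perfect twelfth

From Gb4 to Cb3 is 12 letter names — a twelfth of some quality.
Cb3 to Gb4 is 19 semitones, which makes it a perfect twelfth; the second version is lower, so the direction is down.
Checking another pair — A#3 → D#2 — gives the same interval.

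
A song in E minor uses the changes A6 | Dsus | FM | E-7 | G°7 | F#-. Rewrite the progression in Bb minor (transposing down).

Eb6 Absus CbM Bb-7 Db°7 C-

E minor down to Bb minor is an augmented fourth; each chord root moves by that interval while the quality stays the same.
A6: root A down an augmented fourth → Eb, giving Eb6.
Dsus: root D down an augmented fourth → Ab, giving Absus.
FM: root F down an augmented fourth → Cb, giving CbM.
E-7: root E down an augmented fourth → Bb, giving Bb-7.
G°7: root G down an augmented fourth → Db, giving Db°7.
F#-: root F# down an augmented fourth → C, giving C-.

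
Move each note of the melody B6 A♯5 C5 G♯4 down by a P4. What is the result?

B6: a fourth down reaches F, and 5 semitones makes it F#6.
A#5: a fourth down reaches E, and 5 semitones makes it E#5.
C5: a fourth down reaches G, and 5 semitones makes it G4.
G#4: a fourth down reaches D, and 5 semitones makes it D#4.

F#6 E#5 G4 D#4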